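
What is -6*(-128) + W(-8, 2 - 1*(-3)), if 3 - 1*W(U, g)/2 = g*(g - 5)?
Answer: 774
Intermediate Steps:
W(U, g) = 6 - 2*g*(-5 + g) (W(U, g) = 6 - 2*g*(g - 5) = 6 - 2*g*(-5 + g))
-6*(-128) + W(-8, 2 - 1*(-3)) = -6*(-128) + (6 - 2*(2 - 1*(-3))² + 10*(2 - 1*(-3))) = 768 + (6 - 2*(2 + 3)² + 10*(2 + 3)) = 768 + (6 - 2*5² + 10*5) = 768 + (6 - 2*25 + 50) = 768 + (6 - 50 + 50) = 768 + 6 = 774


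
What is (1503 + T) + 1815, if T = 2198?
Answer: 5516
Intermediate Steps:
(1503 + T) + 1815 = (1503 + 2198) + 1815 = 3701 + 1815 = 5516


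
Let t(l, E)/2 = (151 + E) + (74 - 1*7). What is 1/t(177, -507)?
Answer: -1/578 ≈ -0.0017301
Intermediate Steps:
t(l, E) = 436 + 2*E (t(l, E) = 2*((151 + E) + (74 - 1*7)) = 2*((151 + E) + (74 - 7)) = 2*((151 + E) + 67) = 2*(218 + E) = 436 + 2*E)
1/t(177, -507) = 1/(436 + 2*(-507)) = 1/(436 - 1014) = 1/(-578) = -1/578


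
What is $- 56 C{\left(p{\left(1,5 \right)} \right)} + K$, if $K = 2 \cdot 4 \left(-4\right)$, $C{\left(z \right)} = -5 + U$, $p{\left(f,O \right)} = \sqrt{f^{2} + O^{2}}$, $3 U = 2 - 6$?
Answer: $\frac{968}{3} \approx 322.67$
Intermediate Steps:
$U = - \frac{4}{3}$ ($U = \frac{2 - 6}{3} = \frac{1}{3} \left(-4\right) = - \frac{4}{3} \approx -1.3333$)
$p{\left(f,O \right)} = \sqrt{O^{2} + f^{2}}$
$C{\left(z \right)} = - \frac{19}{3}$ ($C{\left(z \right)} = -5 - \frac{4}{3} = - \frac{19}{3}$)
$K = -32$ ($K = 8 \left(-4\right) = -32$)
$- 56 C{\left(p{\left(1,5 \right)} \right)} + K = \left(-56\right) \left(- \frac{19}{3}\right) - 32 = \frac{1064}{3} - 32 = \frac{968}{3}$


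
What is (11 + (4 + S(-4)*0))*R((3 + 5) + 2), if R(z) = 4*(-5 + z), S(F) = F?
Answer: 300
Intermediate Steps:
R(z) = -20 + 4*z
(11 + (4 + S(-4)*0))*R((3 + 5) + 2) = (11 + (4 - 4*0))*(-20 + 4*((3 + 5) + 2)) = (11 + (4 + 0))*(-20 + 4*(8 + 2)) = (11 + 4)*(-20 + 4*10) = 15*(-20 + 40) = 15*20 = 300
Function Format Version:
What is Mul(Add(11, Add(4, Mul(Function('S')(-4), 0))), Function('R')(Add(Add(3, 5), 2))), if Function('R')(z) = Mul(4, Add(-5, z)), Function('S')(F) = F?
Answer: 300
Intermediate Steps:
Function('R')(z) = Add(-20, Mul(4, z))
Mul(Add(11, Add(4, Mul(Function('S')(-4), 0))), Function('R')(Add(Add(3, 5), 2))) = Mul(Add(11, Add(4, Mul(-4, 0))), Add(-20, Mul(4, Add(Add(3, 5), 2)))) = Mul(Add(11, Add(4, 0)), Add(-20, Mul(4, Add(8, 2)))) = Mul(Add(11, 4), Add(-20, Mul(4, 10))) = Mul(15, Add(-20, 40)) = Mul(15, 20) = 300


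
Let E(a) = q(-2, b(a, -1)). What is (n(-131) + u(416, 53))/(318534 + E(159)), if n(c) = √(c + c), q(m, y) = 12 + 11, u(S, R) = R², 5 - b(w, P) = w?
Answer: 2809/318557 + I*√262/318557 ≈ 0.0088179 + 5.0812e-5*I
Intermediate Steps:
b(w, P) = 5 - w
q(m, y) = 23
E(a) = 23
n(c) = √2*√c (n(c) = √(2*c) = √2*√c)
(n(-131) + u(416, 53))/(318534 + E(159)) = (√2*√(-131) + 53²)/(318534 + 23) = (√2*(I*√131) + 2809)/318557 = (I*√262 + 2809)*(1/318557) = (2809 + I*√262)*(1/318557) = 2809/318557 + I*√262/318557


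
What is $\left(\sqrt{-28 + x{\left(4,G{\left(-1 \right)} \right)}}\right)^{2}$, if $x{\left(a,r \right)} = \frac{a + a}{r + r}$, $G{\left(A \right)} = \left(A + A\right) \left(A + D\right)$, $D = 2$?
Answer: $-30$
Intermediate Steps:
$G{\left(A \right)} = 2 A \left(2 + A\right)$ ($G{\left(A \right)} = \left(A + A\right) \left(A + 2\right) = 2 A \left(2 + A\right)$)
$x{\left(a,r \right)} = \frac{a}{r}$ ($x{\left(a,r \right)} = \frac{2 a}{2 r} = 2 a \frac{1}{2 r} = \frac{a}{r}$)
$\left(\sqrt{-28 + x{\left(4,G{\left(-1 \right)} \right)}}\right)^{2} = \left(\sqrt{-28 + \frac{4}{2 \left(-1\right) \left(2 - 1\right)}}\right)^{2} = \left(\sqrt{-28 + \frac{4}{2 \left(-1\right) 1}}\right)^{2} = \left(\sqrt{-28 + \frac{4}{-2}}\right)^{2} = \left(\sqrt{-28 + 4 \left(- \frac{1}{2}\right)}\right)^{2} = \left(\sqrt{-28 - 2}\right)^{2} = \left(\sqrt{-30}\right)^{2} = \left(i \sqrt{30}\right)^{2} = -30$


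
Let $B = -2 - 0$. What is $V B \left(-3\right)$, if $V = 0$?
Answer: $0$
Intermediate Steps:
$B = -2$ ($B = -2 + 0 = -2$)
$V B \left(-3\right) = 0 \left(-2\right) \left(-3\right) = 0 \left(-3\right) = 0$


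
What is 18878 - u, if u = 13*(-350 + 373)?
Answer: 18579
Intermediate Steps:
u = 299 (u = 13*23 = 299)
18878 - u = 18878 - 1*299 = 18878 - 299 = 18579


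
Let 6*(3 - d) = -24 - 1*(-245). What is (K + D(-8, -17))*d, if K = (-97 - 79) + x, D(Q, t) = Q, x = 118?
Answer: 2233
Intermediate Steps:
d = -203/6 (d = 3 - (-24 - 1*(-245))/6 = 3 - (-24 + 245)/6 = 3 - ⅙*221 = 3 - 221/6 = -203/6 ≈ -33.833)
K = -58 (K = (-97 - 79) + 118 = -176 + 118 = -58)
(K + D(-8, -17))*d = (-58 - 8)*(-203/6) = -66*(-203/6) = 2233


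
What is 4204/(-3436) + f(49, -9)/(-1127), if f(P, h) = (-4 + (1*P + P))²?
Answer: -8774601/968093 ≈ -9.0638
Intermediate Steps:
f(P, h) = (-4 + 2*P)² (f(P, h) = (-4 + (P + P))² = (-4 + 2*P)²)
4204/(-3436) + f(49, -9)/(-1127) = 4204/(-3436) + (4*(-2 + 49)²)/(-1127) = 4204*(-1/3436) + (4*47²)*(-1/1127) = -1051/859 + (4*2209)*(-1/1127) = -1051/859 + 8836*(-1/1127) = -1051/859 - 8836/1127 = -8774601/968093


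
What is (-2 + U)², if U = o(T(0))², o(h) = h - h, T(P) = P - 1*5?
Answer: 4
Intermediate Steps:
T(P) = -5 + P (T(P) = P - 5 = -5 + P)
o(h) = 0
U = 0 (U = 0² = 0)
(-2 + U)² = (-2 + 0)² = (-2)² = 4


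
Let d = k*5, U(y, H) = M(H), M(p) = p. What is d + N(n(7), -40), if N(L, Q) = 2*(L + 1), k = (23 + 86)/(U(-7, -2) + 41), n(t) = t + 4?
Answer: 1481/39 ≈ 37.974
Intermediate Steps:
n(t) = 4 + t
U(y, H) = H
k = 109/39 (k = (23 + 86)/(-2 + 41) = 109/39 ≈ 2.7949)
N(L, Q) = 2 + 2*L (N(L, Q) = 2*(1 + L) = 2 + 2*L)
d = 545/39 (d = (109/39)*5 = 545/39 ≈ 13.974)
d + N(n(7), -40) = 545/39 + (2 + 2*(4 + 7)) = 545/39 + (2 + 2*11) = 545/39 + (2 + 22) = 545/39 + 24 = 1481/39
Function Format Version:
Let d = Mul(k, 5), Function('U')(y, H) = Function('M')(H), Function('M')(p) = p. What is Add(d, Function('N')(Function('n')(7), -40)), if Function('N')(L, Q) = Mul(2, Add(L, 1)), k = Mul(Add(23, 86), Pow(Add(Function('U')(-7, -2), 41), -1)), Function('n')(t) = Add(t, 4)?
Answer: Rational(1481, 39) ≈ 37.974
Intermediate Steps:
Function('n')(t) = Add(4, t)
Function('U')(y, H) = H
k = Rational(109, 39) (k = Mul(Add(23, 86), Pow(Add(-2, 41), -1)) = Mul(109, Pow(39, -1)) = Mul(109, Rational(1, 39)) = Rational(109, 39) ≈ 2.7949)
Function('N')(L, Q) = Add(2, Mul(2, L)) (Function('N')(L, Q) = Mul(2, Add(1, L)) = Add(2, Mul(2, L)))
d = Rational(545, 39) (d = Mul(Rational(109, 39), 5) = Rational(545, 39) ≈ 13.974)
Add(d, Function('N')(Function('n')(7), -40)) = Add(Rational(545, 39), Add(2, Mul(2, Add(4, 7)))) = Add(Rational(545, 39), Add(2, Mul(2, 11))) = Add(Rational(545, 39), Add(2, 22)) = Add(Rational(545, 39), 24) = Rational(1481, 39)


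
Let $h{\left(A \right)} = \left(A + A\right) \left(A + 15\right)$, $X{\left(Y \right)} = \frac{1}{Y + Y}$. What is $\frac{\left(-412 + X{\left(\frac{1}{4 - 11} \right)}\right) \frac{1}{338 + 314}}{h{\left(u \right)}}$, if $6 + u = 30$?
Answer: $- \frac{277}{813696} \approx -0.00034042$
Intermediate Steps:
$X{\left(Y \right)} = \frac{1}{2 Y}$
$u = 24$ ($u = -6 + 30 = 24$)
$h{\left(A \right)} = 2 A \left(15 + A\right)$
$\frac{\left(-412 + X{\left(\frac{1}{4 - 11} \right)}\right) \frac{1}{338 + 314}}{h{\left(u \right)}} = \frac{\left(-412 + \frac{1}{2 \frac{1}{4 - 11}}\right) \frac{1}{338 + 314}}{2 \cdot 24 \left(15 + 24\right)} = \frac{\left(-412 + \frac{1}{2 \frac{1}{-7}}\right) \frac{1}{652}}{2 \cdot 24 \cdot 39} = \frac{\left(-412 + \frac{1}{2 \left(- \frac{1}{7}\right)}\right) \frac{1}{652}}{1872} = \left(-412 + \frac{1}{2} \left(-7\right)\right) \frac{1}{652} \cdot \frac{1}{1872} = \left(-412 - \frac{7}{2}\right) \frac{1}{652} \cdot \frac{1}{1872} = \left(- \frac{831}{2}\right) \frac{1}{652} \cdot \frac{1}{1872} = \left(- \frac{831}{1304}\right) \frac{1}{1872} = - \frac{277}{813696}$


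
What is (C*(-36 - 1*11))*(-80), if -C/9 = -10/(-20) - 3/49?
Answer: -727560/49 ≈ -14848.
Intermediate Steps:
C = -387/98 (C = -9*(-10/(-20) - 3/49) = -9*(-10*(-1/20) - 3*1/49) = -9*(½ - 3/49) = -9*43/98 = -387/98 ≈ -3.9490)
(C*(-36 - 1*11))*(-80) = -387*(-36 - 1*11)/98*(-80) = -387*(-36 - 11)/98*(-80) = -387/98*(-47)*(-80) = (18189/98)*(-80) = -727560/49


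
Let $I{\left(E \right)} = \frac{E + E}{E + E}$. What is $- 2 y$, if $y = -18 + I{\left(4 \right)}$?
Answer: $34$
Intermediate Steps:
$I{\left(E \right)} = 1$ ($I{\left(E \right)} = \frac{2 E}{2 E} = 2 E \frac{1}{2 E} = 1$)
$y = -17$ ($y = -18 + 1 = -17$)
$- 2 y = \left(-2\right) \left(-17\right) = 34$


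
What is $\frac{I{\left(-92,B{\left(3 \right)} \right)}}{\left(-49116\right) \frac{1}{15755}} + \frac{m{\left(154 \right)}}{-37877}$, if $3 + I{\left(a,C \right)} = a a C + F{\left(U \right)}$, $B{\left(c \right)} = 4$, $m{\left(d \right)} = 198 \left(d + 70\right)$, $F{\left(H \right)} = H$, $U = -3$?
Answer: $- \frac{1443017011613}{132883338} \approx -10859.0$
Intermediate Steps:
$m{\left(d \right)} = 13860 + 198 d$ ($m{\left(d \right)} = 198 \left(70 + d\right) = 13860 + 198 d$)
$I{\left(a,C \right)} = -6 + C a^{2}$ ($I{\left(a,C \right)} = -3 + \left(a a C - 3\right) = -3 + \left(a^{2} C - 3\right) = -3 + \left(C a^{2} - 3\right) = -3 + \left(-3 + C a^{2}\right) = -6 + C a^{2}$)
$\frac{I{\left(-92,B{\left(3 \right)} \right)}}{\left(-49116\right) \frac{1}{15755}} + \frac{m{\left(154 \right)}}{-37877} = \frac{-6 + 4 \left(-92\right)^{2}}{\left(-49116\right) \frac{1}{15755}} + \frac{13860 + 198 \cdot 154}{-37877} = \frac{-6 + 4 \cdot 8464}{\left(-49116\right) \frac{1}{15755}} + \left(13860 + 30492\right) \left(- \frac{1}{37877}\right) = \frac{-6 + 33856}{- \frac{49116}{15755}} + 44352 \left(- \frac{1}{37877}\right) = 33850 \left(- \frac{15755}{49116}\right) - \frac{6336}{5411} = - \frac{266653375}{24558} - \frac{6336}{5411} = - \frac{1443017011613}{132883338}$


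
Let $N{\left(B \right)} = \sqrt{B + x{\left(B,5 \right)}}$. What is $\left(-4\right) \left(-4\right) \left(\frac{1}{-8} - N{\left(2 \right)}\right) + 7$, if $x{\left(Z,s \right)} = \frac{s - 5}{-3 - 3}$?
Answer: $5 - 16 \sqrt{2} \approx -17.627$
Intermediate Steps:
$x{\left(Z,s \right)} = \frac{5}{6} - \frac{s}{6}$ ($x{\left(Z,s \right)} = \frac{-5 + s}{-6} = \left(-5 + s\right) \left(- \frac{1}{6}\right) = \frac{5}{6} - \frac{s}{6}$)
$N{\left(B \right)} = \sqrt{B}$ ($N{\left(B \right)} = \sqrt{B + \left(\frac{5}{6} - \frac{5}{6}\right)} = \sqrt{B + 0} = \sqrt{B}$)
$\left(-4\right) \left(-4\right) \left(\frac{1}{-8} - N{\left(2 \right)}\right) + 7 = \left(-4\right) \left(-4\right) \left(\frac{1}{-8} - \sqrt{2}\right) + 7 = 16 \left(- \frac{1}{8} - \sqrt{2}\right) + 7 = \left(-2 - 16 \sqrt{2}\right) + 7 = 5 - 16 \sqrt{2}$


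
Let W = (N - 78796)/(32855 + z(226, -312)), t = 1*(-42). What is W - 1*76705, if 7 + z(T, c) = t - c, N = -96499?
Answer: -2540491485/33118 ≈ -76710.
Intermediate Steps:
t = -42
z(T, c) = -49 - c (z(T, c) = -7 + (-42 - c) = -49 - c)
W = -175295/33118 (W = (-96499 - 78796)/(32855 + (-49 - 1*(-312))) = -175295/(32855 + (-49 + 312)) = -175295/(32855 + 263) = -175295/33118 ≈ -5.2930)
W - 1*76705 = -175295/33118 - 1*76705 = -175295/33118 - 76705 = -2540491485/33118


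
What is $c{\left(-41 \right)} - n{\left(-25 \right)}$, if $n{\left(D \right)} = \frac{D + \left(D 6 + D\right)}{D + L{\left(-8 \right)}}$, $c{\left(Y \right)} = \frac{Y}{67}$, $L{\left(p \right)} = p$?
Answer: $- \frac{14753}{2211} \approx -6.6725$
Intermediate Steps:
$c{\left(Y \right)} = \frac{Y}{67}$ ($c{\left(Y \right)} = Y \frac{1}{67} = \frac{Y}{67}$)
$n{\left(D \right)} = \frac{8 D}{-8 + D}$ ($n{\left(D \right)} = \frac{D + \left(D 6 + D\right)}{D - 8} = \frac{D + \left(6 D + D\right)}{-8 + D} = \frac{D + 7 D}{-8 + D} = \frac{8 D}{-8 + D}$)
$c{\left(-41 \right)} - n{\left(-25 \right)} = \frac{1}{67} \left(-41\right) - 8 \left(-25\right) \frac{1}{-8 - 25} = - \frac{41}{67} - 8 \left(-25\right) \frac{1}{-33} = - \frac{41}{67} - 8 \left(-25\right) \left(- \frac{1}{33}\right) = - \frac{41}{67} - \frac{200}{33} = - \frac{14753}{2211}$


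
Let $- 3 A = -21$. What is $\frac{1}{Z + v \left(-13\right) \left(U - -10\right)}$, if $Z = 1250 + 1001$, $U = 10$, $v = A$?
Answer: $\frac{1}{431} \approx 0.0023202$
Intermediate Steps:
$A = 7$ ($A = \left(- \frac{1}{3}\right) \left(-21\right) = 7$)
$v = 7$
$Z = 2251$
$\frac{1}{Z + v \left(-13\right) \left(U - -10\right)} = \frac{1}{2251 + 7 \left(-13\right) \left(10 - -10\right)} = \frac{1}{2251 - 91 \left(10 + 10\right)} = \frac{1}{2251 - 1820} = \frac{1}{431}$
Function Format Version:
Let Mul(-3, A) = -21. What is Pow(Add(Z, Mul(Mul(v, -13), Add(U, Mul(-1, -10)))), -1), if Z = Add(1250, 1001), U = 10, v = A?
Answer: Rational(1, 431) ≈ 0.0023202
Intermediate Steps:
A = 7 (A = Mul(Rational(-1, 3), -21) = 7)
v = 7
Z = 2251
Pow(Add(Z, Mul(Mul(v, -13), Add(U, Mul(-1, -10)))), -1) = Pow(Add(2251, Mul(Mul(7, -13), Add(10, Mul(-1, -10)))), -1) = Pow(Add(2251, Mul(-91, Add(10, 10))), -1) = Pow(Add(2251, Mul(-91, 20)), -1) = Pow(Add(2251, -1820), -1) = Pow(431, -1) = Rational(1, 431)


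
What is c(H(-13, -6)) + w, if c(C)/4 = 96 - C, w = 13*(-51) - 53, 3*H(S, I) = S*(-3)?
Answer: -384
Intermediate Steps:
H(S, I) = -S (H(S, I) = (S*(-3))/3 = (-3*S)/3 = -S)
w = -716 (w = -663 - 53 = -716)
c(C) = 384 - 4*C (c(C) = 4*(96 - C) = 384 - 4*C)
c(H(-13, -6)) + w = (384 - (-4)*(-13)) - 716 = (384 - 4*13) - 716 = (384 - 52) - 716 = 332 - 716 = -384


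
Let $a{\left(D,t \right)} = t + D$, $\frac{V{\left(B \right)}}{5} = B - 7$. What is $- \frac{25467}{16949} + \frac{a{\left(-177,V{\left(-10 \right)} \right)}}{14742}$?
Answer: $- \frac{189937576}{124931079} \approx -1.5203$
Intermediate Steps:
$V{\left(B \right)} = -35 + 5 B$ ($V{\left(B \right)} = 5 \left(B - 7\right) = 5 \left(-7 + B\right) = -35 + 5 B$)
$a{\left(D,t \right)} = D + t$
$- \frac{25467}{16949} + \frac{a{\left(-177,V{\left(-10 \right)} \right)}}{14742} = - \frac{25467}{16949} + \frac{-177 + \left(-35 + 5 \left(-10\right)\right)}{14742} = \left(-25467\right) \frac{1}{16949} + \left(-177 - 85\right) \frac{1}{14742} = - \frac{25467}{16949} + \left(-177 - 85\right) \frac{1}{14742} = - \frac{25467}{16949} - \frac{131}{7371} = - \frac{189937576}{124931079}$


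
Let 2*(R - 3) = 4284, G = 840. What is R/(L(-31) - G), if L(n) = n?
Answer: -165/67 ≈ -2.4627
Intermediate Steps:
R = 2145 (R = 3 + (1/2)*4284 = 3 + 2142 = 2145)
R/(L(-31) - G) = 2145/(-31 - 1*840) = 2145/(-31 - 840) = 2145/(-871) = 2145*(-1/871) = -165/67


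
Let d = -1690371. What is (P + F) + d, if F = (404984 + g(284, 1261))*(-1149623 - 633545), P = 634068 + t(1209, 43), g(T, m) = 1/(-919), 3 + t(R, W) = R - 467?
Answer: -663660962337876/919 ≈ -7.2216e+11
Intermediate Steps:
t(R, W) = -470 + R (t(R, W) = -3 + (R - 467) = -3 + (-467 + R) = -470 + R)
g(T, m) = -1/919
P = 634807 (P = 634068 + (-470 + 1209) = 634068 + 739 = 634807)
F = -663659992274560/919 (F = (404984 - 1/919)*(-1149623 - 633545) = (372180295/919)*(-1783168) = -663659992274560/919 ≈ -7.2215e+11)
(P + F) + d = (634807 - 663659992274560/919) - 1690371 = -663659408886927/919 - 1690371 = -663660962337876/919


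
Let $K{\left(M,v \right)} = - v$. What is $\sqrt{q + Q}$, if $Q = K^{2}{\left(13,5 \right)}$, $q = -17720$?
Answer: $i \sqrt{17695} \approx 133.02 i$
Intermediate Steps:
$Q = 25$ ($Q = \left(\left(-1\right) 5\right)^{2} = \left(-5\right)^{2} = 25$)
$\sqrt{q + Q} = \sqrt{-17720 + 25} = \sqrt{-17695} = i \sqrt{17695}$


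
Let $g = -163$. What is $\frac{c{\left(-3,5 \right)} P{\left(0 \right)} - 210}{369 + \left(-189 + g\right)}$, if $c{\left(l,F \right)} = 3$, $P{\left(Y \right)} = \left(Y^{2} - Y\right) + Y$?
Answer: $- \frac{210}{17} \approx -12.353$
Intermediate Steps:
$P{\left(Y \right)} = Y^{2}$
$\frac{c{\left(-3,5 \right)} P{\left(0 \right)} - 210}{369 + \left(-189 + g\right)} = \frac{3 \cdot 0^{2} - 210}{369 - 352} = \frac{3 \cdot 0 - 210}{369 - 352} = \frac{0 - 210}{17} = \left(-210\right) \frac{1}{17} = - \frac{210}{17}$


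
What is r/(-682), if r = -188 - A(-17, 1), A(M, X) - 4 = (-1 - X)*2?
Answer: 94/341 ≈ 0.27566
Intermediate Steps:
A(M, X) = 2 - 2*X (A(M, X) = 4 + (-1 - X)*2 = 4 + (-2 - 2*X) = 2 - 2*X)
r = -188 (r = -188 - (2 - 2*1) = -188 - (2 - 2) = -188 - 1*0 = -188 + 0 = -188)
r/(-682) = -188/(-682) = -188*(-1/682) = 94/341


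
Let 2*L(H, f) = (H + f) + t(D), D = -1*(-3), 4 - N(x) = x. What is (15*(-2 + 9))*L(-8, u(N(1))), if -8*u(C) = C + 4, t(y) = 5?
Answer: -3255/16 ≈ -203.44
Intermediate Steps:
N(x) = 4 - x
D = 3
u(C) = -½ - C/8 (u(C) = -(C + 4)/8 = -(4 + C)/8 = -½ - C/8)
L(H, f) = 5/2 + H/2 + f/2 (L(H, f) = ((H + f) + 5)/2 = (5 + H + f)/2 = 5/2 + H/2 + f/2)
(15*(-2 + 9))*L(-8, u(N(1))) = (15*(-2 + 9))*(5/2 + (½)*(-8) + (-½ - (4 - 1*1)/8)/2) = (15*7)*(5/2 - 4 + (-½ - (4 - 1)/8)/2) = 105*(5/2 - 4 + (-½ - ⅛*3)/2) = 105*(5/2 - 4 + (-½ - 3/8)/2) = 105*(5/2 - 4 + (½)*(-7/8)) = 105*(5/2 - 4 - 7/16) = 105*(-31/16) = -3255/16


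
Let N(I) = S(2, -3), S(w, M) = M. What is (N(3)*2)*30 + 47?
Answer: -133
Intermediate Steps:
N(I) = -3
(N(3)*2)*30 + 47 = -3*2*30 + 47 = -6*30 + 47 = -180 + 47 = -133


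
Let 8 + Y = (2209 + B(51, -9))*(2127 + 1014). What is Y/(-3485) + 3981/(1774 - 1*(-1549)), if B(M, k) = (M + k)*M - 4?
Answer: -45358099052/11580655 ≈ -3916.7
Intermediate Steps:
B(M, k) = -4 + M*(M + k) (B(M, k) = M*(M + k) - 4 = -4 + M*(M + k))
Y = 13653919 (Y = -8 + (2209 + (-4 + 51² + 51*(-9)))*(2127 + 1014) = -8 + (2209 + (-4 + 2601 - 459))*3141 = -8 + (2209 + 2138)*3141 = -8 + 4347*3141 = -8 + 13653927 = 13653919)
Y/(-3485) + 3981/(1774 - 1*(-1549)) = 13653919/(-3485) + 3981/(1774 - 1*(-1549)) = 13653919*(-1/3485) + 3981/(1774 + 1549) = -13653919/3485 + 3981/3323 = -45358099052/11580655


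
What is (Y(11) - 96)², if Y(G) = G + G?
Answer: 5476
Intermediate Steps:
Y(G) = 2*G
(Y(11) - 96)² = (2*11 - 96)² = (22 - 96)² = (-74)² = 5476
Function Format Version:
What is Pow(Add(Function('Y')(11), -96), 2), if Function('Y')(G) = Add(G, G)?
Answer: 5476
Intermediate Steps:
Function('Y')(G) = Mul(2, G)
Pow(Add(Function('Y')(11), -96), 2) = Pow(Add(Mul(2, 11), -96), 2) = Pow(Add(22, -96), 2) = Pow(-74, 2) = 5476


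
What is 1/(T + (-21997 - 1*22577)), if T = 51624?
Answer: 1/7050 ≈ 0.00014184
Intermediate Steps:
1/(T + (-21997 - 1*22577)) = 1/(51624 + (-21997 - 1*22577)) = 1/(51624 + (-21997 - 22577)) = 1/(51624 - 44574) = 1/7050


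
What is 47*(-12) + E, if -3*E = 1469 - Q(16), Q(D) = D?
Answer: -3145/3 ≈ -1048.3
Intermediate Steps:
E = -1453/3 (E = -(1469 - 1*16)/3 = -(1469 - 16)/3 = -1/3*1453 = -1453/3 ≈ -484.33)
47*(-12) + E = 47*(-12) - 1453/3 = -564 - 1453/3 = -3145/3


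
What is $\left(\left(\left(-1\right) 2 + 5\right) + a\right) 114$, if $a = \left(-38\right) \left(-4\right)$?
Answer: $17670$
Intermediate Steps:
$a = 152$
$\left(\left(\left(-1\right) 2 + 5\right) + a\right) 114 = \left(\left(\left(-1\right) 2 + 5\right) + 152\right) 114 = \left(\left(-2 + 5\right) + 152\right) 114 = \left(3 + 152\right) 114 = 155 \cdot 114 = 17670$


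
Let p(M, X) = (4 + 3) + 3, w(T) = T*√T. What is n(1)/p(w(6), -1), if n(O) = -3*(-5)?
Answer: 3/2 ≈ 1.5000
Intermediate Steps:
w(T) = T^(3/2)
p(M, X) = 10 (p(M, X) = 7 + 3 = 10)
n(O) = 15
n(1)/p(w(6), -1) = 15/10 = (⅒)*15 = 3/2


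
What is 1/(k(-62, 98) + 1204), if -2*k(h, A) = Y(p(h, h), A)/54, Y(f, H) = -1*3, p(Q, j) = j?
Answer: 36/43345 ≈ 0.00083055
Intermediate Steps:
Y(f, H) = -3
k(h, A) = 1/36 (k(h, A) = -(-3)/(2*54) = -½*(-1/18) = 1/36)
1/(k(-62, 98) + 1204) = 1/(1/36 + 1204) = 1/(43345/36) = 36/43345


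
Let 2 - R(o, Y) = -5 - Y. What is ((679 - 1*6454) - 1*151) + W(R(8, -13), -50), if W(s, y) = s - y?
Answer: -5882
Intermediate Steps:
R(o, Y) = 7 + Y (R(o, Y) = 2 - (-5 - Y) = 2 + (5 + Y) = 7 + Y)
((679 - 1*6454) - 1*151) + W(R(8, -13), -50) = ((679 - 1*6454) - 1*151) + ((7 - 13) - 1*(-50)) = ((679 - 6454) - 151) + (-6 + 50) = (-5775 - 151) + 44 = -5926 + 44 = -5882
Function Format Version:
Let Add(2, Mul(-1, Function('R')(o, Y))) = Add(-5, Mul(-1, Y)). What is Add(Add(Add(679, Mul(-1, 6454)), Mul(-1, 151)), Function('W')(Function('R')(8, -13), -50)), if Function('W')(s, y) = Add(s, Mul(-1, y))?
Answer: -5882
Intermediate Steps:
Function('R')(o, Y) = Add(7, Y) (Function('R')(o, Y) = Add(2, Mul(-1, Add(-5, Mul(-1, Y)))) = Add(2, Add(5, Y)) = Add(7, Y))
Add(Add(Add(679, Mul(-1, 6454)), Mul(-1, 151)), Function('W')(Function('R')(8, -13), -50)) = Add(Add(Add(679, Mul(-1, 6454)), Mul(-1, 151)), Add(Add(7, -13), Mul(-1, -50))) = Add(Add(Add(679, -6454), -151), Add(-6, 50)) = Add(Add(-5775, -151), 44) = Add(-5926, 44) = -5882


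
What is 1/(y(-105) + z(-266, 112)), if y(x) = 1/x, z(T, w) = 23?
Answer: 105/2414 ≈ 0.043496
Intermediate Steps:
1/(y(-105) + z(-266, 112)) = 1/(1/(-105) + 23) = 1/(-1/105 + 23) = 1/(2414/105) = 105/2414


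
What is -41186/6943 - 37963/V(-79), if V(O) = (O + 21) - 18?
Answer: 260446973/527668 ≈ 493.58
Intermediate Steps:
V(O) = 3 + O (V(O) = (21 + O) - 18 = 3 + O)
-41186/6943 - 37963/V(-79) = -41186/6943 - 37963/(3 - 79) = -41186*1/6943 - 37963/(-76) = -41186/6943 - 37963*(-1/76) = -41186/6943 + 37963/76 = 260446973/527668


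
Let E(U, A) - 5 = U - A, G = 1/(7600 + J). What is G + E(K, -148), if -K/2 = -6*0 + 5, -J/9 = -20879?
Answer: 27958074/195511 ≈ 143.00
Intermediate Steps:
J = 187911 (J = -9*(-20879) = 187911)
K = -10 (K = -2*(-6*0 + 5) = -2*(0 + 5) = -2*5 = -10)
G = 1/195511 (G = 1/(7600 + 187911) = 1/195511 ≈ 5.1148e-6)
E(U, A) = 5 + U - A (E(U, A) = 5 + (U - A) = 5 + U - A)
G + E(K, -148) = 1/195511 + (5 - 10 - 1*(-148)) = 1/195511 + (5 - 10 + 148) = 1/195511 + 143 = 27958074/195511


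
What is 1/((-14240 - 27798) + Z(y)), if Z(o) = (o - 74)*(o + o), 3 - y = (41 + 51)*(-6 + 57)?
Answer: 1/44625376 ≈ 2.2409e-8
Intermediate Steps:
y = -4689 (y = 3 - (41 + 51)*(-6 + 57) = 3 - 92*51 = 3 - 1*4692 = 3 - 4692 = -4689)
Z(o) = 2*o*(-74 + o) (Z(o) = (-74 + o)*(2*o) = 2*o*(-74 + o))
1/((-14240 - 27798) + Z(y)) = 1/((-14240 - 27798) + 2*(-4689)*(-74 - 4689)) = 1/(-42038 + 2*(-4689)*(-4763)) = 1/(-42038 + 44667414) = 1/44625376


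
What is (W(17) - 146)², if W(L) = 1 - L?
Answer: 26244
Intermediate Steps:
(W(17) - 146)² = ((1 - 1*17) - 146)² = ((1 - 17) - 146)² = (-16 - 146)² = (-162)² = 26244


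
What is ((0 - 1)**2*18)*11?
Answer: 198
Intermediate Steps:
((0 - 1)**2*18)*11 = ((-1)**2*18)*11 = (1*18)*11 = 18*11 = 198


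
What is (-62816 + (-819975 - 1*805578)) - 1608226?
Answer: -3296595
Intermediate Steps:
(-62816 + (-819975 - 1*805578)) - 1608226 = (-62816 + (-819975 - 805578)) - 1608226 = (-62816 - 1625553) - 1608226 = -1688369 - 1608226 = -3296595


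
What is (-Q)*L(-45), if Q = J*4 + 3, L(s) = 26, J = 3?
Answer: -390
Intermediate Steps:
Q = 15 (Q = 3*4 + 3 = 12 + 3 = 15)
(-Q)*L(-45) = -1*15*26 = -15*26 = -390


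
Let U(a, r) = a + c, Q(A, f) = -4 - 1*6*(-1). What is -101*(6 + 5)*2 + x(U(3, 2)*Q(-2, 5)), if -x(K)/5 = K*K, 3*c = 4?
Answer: -23378/9 ≈ -2597.6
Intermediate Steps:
Q(A, f) = 2 (Q(A, f) = -4 - 6*(-1) = -4 - 1*(-6) = -4 + 6 = 2)
c = 4/3 (c = (⅓)*4 = 4/3 ≈ 1.3333)
U(a, r) = 4/3 + a (U(a, r) = a + 4/3 = 4/3 + a)
x(K) = -5*K² (x(K) = -5*K*K = -5*K²)
-101*(6 + 5)*2 + x(U(3, 2)*Q(-2, 5)) = -101*(6 + 5)*2 - 5*4*(4/3 + 3)² = -1111*2 - 5*((13/3)*2)² = -101*22 - 5*(26/3)² = -2222 - 5*676/9 = -2222 - 3380/9 = -23378/9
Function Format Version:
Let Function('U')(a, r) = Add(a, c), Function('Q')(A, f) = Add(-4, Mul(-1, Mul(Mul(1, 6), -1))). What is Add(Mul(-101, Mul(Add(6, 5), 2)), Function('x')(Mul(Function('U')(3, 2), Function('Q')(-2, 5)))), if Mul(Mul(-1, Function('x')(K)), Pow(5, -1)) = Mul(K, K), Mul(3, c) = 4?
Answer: Rational(-23378, 9) ≈ -2597.6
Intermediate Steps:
Function('Q')(A, f) = 2 (Function('Q')(A, f) = Add(-4, Mul(-1, Mul(6, -1))) = Add(-4, Mul(-1, -6)) = Add(-4, 6) = 2)
c = Rational(4, 3) (c = Mul(Rational(1, 3), 4) = Rational(4, 3) ≈ 1.3333)
Function('U')(a, r) = Add(Rational(4, 3), a) (Function('U')(a, r) = Add(a, Rational(4, 3)) = Add(Rational(4, 3), a))
Function('x')(K) = Mul(-5, Pow(K, 2)) (Function('x')(K) = Mul(-5, Mul(K, K)) = Mul(-5, Pow(K, 2)))
Add(Mul(-101, Mul(Add(6, 5), 2)), Function('x')(Mul(Function('U')(3, 2), Function('Q')(-2, 5)))) = Add(Mul(-101, Mul(Add(6, 5), 2)), Mul(-5, Pow(Mul(Add(Rational(4, 3), 3), 2), 2))) = Add(Mul(-101, Mul(11, 2)), Mul(-5, Pow(Mul(Rational(13, 3), 2), 2))) = Add(Mul(-101, 22), Mul(-5, Pow(Rational(26, 3), 2))) = Add(-2222, Mul(-5, Rational(676, 9))) = Add(-2222, Rational(-3380, 9)) = Rational(-23378, 9)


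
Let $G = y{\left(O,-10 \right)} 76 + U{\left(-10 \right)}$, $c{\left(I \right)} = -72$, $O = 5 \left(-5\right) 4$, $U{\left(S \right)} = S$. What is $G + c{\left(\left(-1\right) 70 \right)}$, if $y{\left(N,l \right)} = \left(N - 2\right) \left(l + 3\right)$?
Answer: $54182$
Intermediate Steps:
$O = -100$ ($O = \left(-25\right) 4 = -100$)
$y{\left(N,l \right)} = \left(-2 + N\right) \left(3 + l\right)$
$G = 54254$ ($G = \left(-6 - -20 + 3 \left(-100\right) - -1000\right) 76 - 10 = \left(-6 + 20 - 300 + 1000\right) 76 - 10 = 714 \cdot 76 - 10 = 54264 - 10 = 54254$)
$G + c{\left(\left(-1\right) 70 \right)} = 54254 - 72 = 54182$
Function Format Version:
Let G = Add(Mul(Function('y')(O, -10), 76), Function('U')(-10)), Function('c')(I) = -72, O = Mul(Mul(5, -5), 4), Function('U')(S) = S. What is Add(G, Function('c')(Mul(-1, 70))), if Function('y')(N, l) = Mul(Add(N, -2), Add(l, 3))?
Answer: 54182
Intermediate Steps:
O = -100 (O = Mul(-25, 4) = -100)
Function('y')(N, l) = Mul(Add(-2, N), Add(3, l))
G = 54254 (G = Add(Mul(Add(-6, Mul(-2, -10), Mul(3, -100), Mul(-100, -10)), 76), -10) = Add(Mul(Add(-6, 20, -300, 1000), 76), -10) = Add(Mul(714, 76), -10) = Add(54264, -10) = 54254)
Add(G, Function('c')(Mul(-1, 70))) = Add(54254, -72) = 54182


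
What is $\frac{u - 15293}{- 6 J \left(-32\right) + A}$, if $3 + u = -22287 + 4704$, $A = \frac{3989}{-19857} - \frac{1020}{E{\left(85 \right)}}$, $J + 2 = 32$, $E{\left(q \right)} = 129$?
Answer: $- \frac{28073767029}{4911258853} \approx -5.7162$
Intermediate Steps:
$J = 30$ ($J = -2 + 32 = 30$)
$A = - \frac{6922907}{853851}$ ($A = \frac{3989}{-19857} - \frac{1020}{129} = 3989 \left(- \frac{1}{19857}\right) - \frac{340}{43} = - \frac{3989}{19857} - \frac{340}{43} = - \frac{6922907}{853851} \approx -8.1079$)
$u = -17586$ ($u = -3 + \left(-22287 + 4704\right) = -3 - 17583 = -17586$)
$\frac{u - 15293}{- 6 J \left(-32\right) + A} = \frac{-17586 - 15293}{\left(-6\right) 30 \left(-32\right) - \frac{6922907}{853851}} = - \frac{32879}{\left(-180\right) \left(-32\right) - \frac{6922907}{853851}} = - \frac{32879}{5760 - \frac{6922907}{853851}} = - \frac{32879}{\frac{4911258853}{853851}} = \left(-32879\right) \frac{853851}{4911258853} = - \frac{28073767029}{4911258853}$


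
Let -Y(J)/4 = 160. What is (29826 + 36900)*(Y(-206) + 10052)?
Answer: 628025112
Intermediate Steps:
Y(J) = -640 (Y(J) = -4*160 = -640)
(29826 + 36900)*(Y(-206) + 10052) = (29826 + 36900)*(-640 + 10052) = 66726*9412 = 628025112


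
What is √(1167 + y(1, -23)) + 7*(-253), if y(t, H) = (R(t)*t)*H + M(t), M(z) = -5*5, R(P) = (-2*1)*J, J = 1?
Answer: -1771 + 6*√33 ≈ -1736.5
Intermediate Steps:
R(P) = -2 (R(P) = -2*1*1 = -2*1 = -2)
M(z) = -25
y(t, H) = -25 - 2*H*t (y(t, H) = (-2*t)*H - 25 = -2*H*t - 25 = -25 - 2*H*t)
√(1167 + y(1, -23)) + 7*(-253) = √(1167 + (-25 - 2*(-23)*1)) + 7*(-253) = √(1167 + (-25 + 46)) - 1771 = √(1167 + 21) - 1771 = √1188 - 1771 = 6*√33 - 1771 = -1771 + 6*√33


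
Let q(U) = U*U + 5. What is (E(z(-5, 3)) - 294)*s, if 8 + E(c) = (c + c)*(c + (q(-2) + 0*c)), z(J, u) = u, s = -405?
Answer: 93150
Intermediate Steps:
q(U) = 5 + U**2 (q(U) = U**2 + 5 = 5 + U**2)
E(c) = -8 + 2*c*(9 + c) (E(c) = -8 + (c + c)*(c + ((5 + (-2)**2) + 0*c)) = -8 + (2*c)*(c + ((5 + 4) + 0)) = -8 + (2*c)*(c + (9 + 0)) = -8 + (2*c)*(c + 9) = -8 + (2*c)*(9 + c) = -8 + 2*c*(9 + c))
(E(z(-5, 3)) - 294)*s = ((-8 + 2*3**2 + 18*3) - 294)*(-405) = ((-8 + 2*9 + 54) - 294)*(-405) = ((-8 + 18 + 54) - 294)*(-405) = (64 - 294)*(-405) = -230*(-405) = 93150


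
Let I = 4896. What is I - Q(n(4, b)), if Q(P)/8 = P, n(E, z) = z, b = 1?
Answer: 4888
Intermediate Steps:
Q(P) = 8*P
I - Q(n(4, b)) = 4896 - 8 = 4888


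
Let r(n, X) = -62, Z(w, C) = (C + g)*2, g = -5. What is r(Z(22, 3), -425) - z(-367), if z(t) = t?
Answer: 305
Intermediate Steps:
Z(w, C) = -10 + 2*C (Z(w, C) = (C - 5)*2 = (-5 + C)*2 = -10 + 2*C)
r(Z(22, 3), -425) - z(-367) = -62 - 1*(-367) = -62 + 367 = 305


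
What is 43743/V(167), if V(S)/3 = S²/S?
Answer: 14581/167 ≈ 87.311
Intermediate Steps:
V(S) = 3*S (V(S) = 3*(S²/S) = 3*S)
43743/V(167) = 43743/((3*167)) = 43743/501 = 43743*(1/501) = 14581/167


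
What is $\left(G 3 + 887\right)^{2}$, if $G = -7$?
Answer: $749956$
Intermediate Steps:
$\left(G 3 + 887\right)^{2} = \left(\left(-7\right) 3 + 887\right)^{2} = \left(-21 + 887\right)^{2} = 866^{2} = 749956$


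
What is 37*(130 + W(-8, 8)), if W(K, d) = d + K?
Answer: 4810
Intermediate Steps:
W(K, d) = K + d
37*(130 + W(-8, 8)) = 37*(130 + (-8 + 8)) = 37*(130 + 0) = 37*130 = 4810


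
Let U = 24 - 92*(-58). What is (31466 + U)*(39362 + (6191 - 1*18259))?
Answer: 1005128844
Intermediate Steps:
U = 5360 (U = 24 + 5336 = 5360)
(31466 + U)*(39362 + (6191 - 1*18259)) = (31466 + 5360)*(39362 + (6191 - 1*18259)) = 36826*(39362 + (6191 - 18259)) = 36826*(39362 - 12068) = 36826*27294 = 1005128844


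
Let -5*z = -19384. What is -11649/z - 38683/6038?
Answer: -550757291/58520296 ≈ -9.4114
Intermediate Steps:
z = 19384/5 (z = -⅕*(-19384) = 19384/5 ≈ 3876.8)
-11649/z - 38683/6038 = -11649/19384/5 - 38683/6038 = -11649*5/19384 - 38683*1/6038 = -58245/19384 - 38683/6038 = -550757291/58520296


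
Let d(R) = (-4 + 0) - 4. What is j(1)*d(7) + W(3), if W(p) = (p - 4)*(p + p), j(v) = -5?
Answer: 34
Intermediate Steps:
d(R) = -8 (d(R) = -4 - 4 = -8)
W(p) = 2*p*(-4 + p) (W(p) = (-4 + p)*(2*p) = 2*p*(-4 + p))
j(1)*d(7) + W(3) = -5*(-8) + 2*3*(-4 + 3) = 40 + 2*3*(-1) = 40 - 6 = 34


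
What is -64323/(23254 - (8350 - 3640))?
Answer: -64323/18544 ≈ -3.4687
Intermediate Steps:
-64323/(23254 - (8350 - 3640)) = -64323/(23254 - 1*4710) = -64323/(23254 - 4710) = -64323/18544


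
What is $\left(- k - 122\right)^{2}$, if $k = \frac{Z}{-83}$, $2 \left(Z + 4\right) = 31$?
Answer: $\frac{409212441}{27556} \approx 14850.0$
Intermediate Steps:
$Z = \frac{23}{2}$ ($Z = -4 + \frac{1}{2} \cdot 31 = -4 + \frac{31}{2} = \frac{23}{2} \approx 11.5$)
$k = - \frac{23}{166}$ ($k = \frac{23}{2 \left(-83\right)} = \frac{23}{2} \left(- \frac{1}{83}\right) = - \frac{23}{166} \approx -0.13855$)
$\left(- k - 122\right)^{2} = \left(\left(-1\right) \left(- \frac{23}{166}\right) - 122\right)^{2} = \left(\frac{23}{166} - 122\right)^{2} = \left(- \frac{20229}{166}\right)^{2} = \frac{409212441}{27556}$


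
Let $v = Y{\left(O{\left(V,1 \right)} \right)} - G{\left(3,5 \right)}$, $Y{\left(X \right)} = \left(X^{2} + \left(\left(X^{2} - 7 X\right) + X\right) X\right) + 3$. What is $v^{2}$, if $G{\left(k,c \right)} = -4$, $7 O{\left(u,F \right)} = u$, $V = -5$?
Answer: $\frac{1962801}{117649} \approx 16.684$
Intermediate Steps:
$O{\left(u,F \right)} = \frac{u}{7}$
$Y{\left(X \right)} = 3 + X^{2} + X \left(X^{2} - 6 X\right)$ ($Y{\left(X \right)} = \left(X^{2} + \left(X^{2} - 6 X\right) X\right) + 3 = \left(X^{2} + X \left(X^{2} - 6 X\right)\right) + 3 = 3 + X^{2} + X \left(X^{2} - 6 X\right)$)
$v = \frac{1401}{343}$ ($v = \left(3 + \left(\frac{1}{7} \left(-5\right)\right)^{3} - 5 \left(\frac{1}{7} \left(-5\right)\right)^{2}\right) - -4 = \left(3 + \left(- \frac{5}{7}\right)^{3} - 5 \left(- \frac{5}{7}\right)^{2}\right) + 4 = \left(3 - \frac{125}{343} - \frac{125}{49}\right) + 4 = \frac{29}{343} + 4 = \frac{1401}{343} \approx 4.0845$)
$v^{2} = \left(\frac{1401}{343}\right)^{2} = \frac{1962801}{117649}$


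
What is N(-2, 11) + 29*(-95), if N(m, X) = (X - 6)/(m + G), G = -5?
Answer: -19290/7 ≈ -2755.7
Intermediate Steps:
N(m, X) = (-6 + X)/(-5 + m) (N(m, X) = (X - 6)/(m - 5) = (-6 + X)/(-5 + m))
N(-2, 11) + 29*(-95) = (-6 + 11)/(-5 - 2) + 29*(-95) = 5/(-7) - 2755 = -⅐*5 - 2755 = -5/7 - 2755 = -19290/7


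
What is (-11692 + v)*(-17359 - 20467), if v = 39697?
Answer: -1059317130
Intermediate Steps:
(-11692 + v)*(-17359 - 20467) = (-11692 + 39697)*(-17359 - 20467) = 28005*(-37826) = -1059317130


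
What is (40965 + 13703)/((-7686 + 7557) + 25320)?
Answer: 54668/25191 ≈ 2.1701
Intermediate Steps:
(40965 + 13703)/((-7686 + 7557) + 25320) = 54668/(-129 + 25320) = 54668/25191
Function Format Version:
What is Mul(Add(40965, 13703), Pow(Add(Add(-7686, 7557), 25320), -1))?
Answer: Rational(54668, 25191) ≈ 2.1701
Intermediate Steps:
Mul(Add(40965, 13703), Pow(Add(Add(-7686, 7557), 25320), -1)) = Mul(54668, Pow(Add(-129, 25320), -1)) = Mul(54668, Pow(25191, -1)) = Mul(54668, Rational(1, 25191)) = Rational(54668, 25191)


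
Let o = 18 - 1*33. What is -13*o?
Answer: 195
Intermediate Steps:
o = -15 (o = 18 - 33 = -15)
-13*o = -13*(-15) = 195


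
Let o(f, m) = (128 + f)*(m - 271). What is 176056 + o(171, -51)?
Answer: 79778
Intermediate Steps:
o(f, m) = (-271 + m)*(128 + f) (o(f, m) = (128 + f)*(-271 + m) = (-271 + m)*(128 + f))
176056 + o(171, -51) = 176056 + (-34688 - 271*171 + 128*(-51) + 171*(-51)) = 176056 + (-34688 - 46341 - 6528 - 8721) = 176056 - 96278 = 79778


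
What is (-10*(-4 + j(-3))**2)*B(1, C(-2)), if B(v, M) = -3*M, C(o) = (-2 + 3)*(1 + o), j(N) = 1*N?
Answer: -1470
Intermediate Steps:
j(N) = N
C(o) = 1 + o (C(o) = 1*(1 + o) = 1 + o)
(-10*(-4 + j(-3))**2)*B(1, C(-2)) = (-10*(-4 - 3)**2)*(-3*(1 - 2)) = (-10*(-7)**2)*(-3*(-1)) = -10*49*3 = -490*3 = -1470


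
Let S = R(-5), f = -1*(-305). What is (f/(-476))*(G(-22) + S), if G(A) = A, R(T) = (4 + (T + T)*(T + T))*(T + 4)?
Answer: 2745/34 ≈ 80.735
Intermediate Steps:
R(T) = (4 + T)*(4 + 4*T**2) (R(T) = (4 + (2*T)*(2*T))*(4 + T) = (4 + 4*T**2)*(4 + T) = (4 + T)*(4 + 4*T**2))
f = 305
S = -104 (S = 16 + 4*(-5) + 4*(-5)**3 + 16*(-5)**2 = 16 - 20 + 4*(-125) + 16*25 = 16 - 20 - 500 + 400 = -104)
(f/(-476))*(G(-22) + S) = (305/(-476))*(-22 - 104) = (305*(-1/476))*(-126) = -305/476*(-126) = 2745/34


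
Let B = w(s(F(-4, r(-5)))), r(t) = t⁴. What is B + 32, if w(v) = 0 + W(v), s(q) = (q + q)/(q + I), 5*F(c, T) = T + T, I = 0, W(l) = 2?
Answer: 34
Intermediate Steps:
F(c, T) = 2*T/5 (F(c, T) = (T + T)/5 = (2*T)/5 = 2*T/5)
s(q) = 2 (s(q) = (q + q)/(q + 0) = (2*q)/q = 2)
w(v) = 2 (w(v) = 0 + 2 = 2)
B = 2
B + 32 = 2 + 32 = 34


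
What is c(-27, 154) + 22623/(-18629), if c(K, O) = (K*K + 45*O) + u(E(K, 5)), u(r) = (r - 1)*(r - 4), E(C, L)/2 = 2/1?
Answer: 142656888/18629 ≈ 7657.8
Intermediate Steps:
E(C, L) = 4 (E(C, L) = 2*(2/1) = 2*(2*1) = 2*2 = 4)
u(r) = (-1 + r)*(-4 + r)
c(K, O) = K² + 45*O (c(K, O) = (K*K + 45*O) + (4 + 4² - 5*4) = (K² + 45*O) + (4 + 16 - 20) = (K² + 45*O) + 0 = K² + 45*O)
c(-27, 154) + 22623/(-18629) = ((-27)² + 45*154) + 22623/(-18629) = (729 + 6930) + 22623*(-1/18629) = 7659 - 22623/18629 = 142656888/18629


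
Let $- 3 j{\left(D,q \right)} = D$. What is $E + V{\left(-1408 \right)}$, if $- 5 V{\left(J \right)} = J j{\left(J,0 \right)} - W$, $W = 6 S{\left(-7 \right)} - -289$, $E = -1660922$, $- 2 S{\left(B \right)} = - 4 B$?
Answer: $- \frac{22930751}{15} \approx -1.5287 \cdot 10^{6}$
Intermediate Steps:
$S{\left(B \right)} = 2 B$ ($S{\left(B \right)} = - \frac{\left(-4\right) B}{2} = 2 B$)
$j{\left(D,q \right)} = - \frac{D}{3}$
$W = 205$ ($W = 6 \cdot 2 \left(-7\right) - -289 = 6 \left(-14\right) + 289 = -84 + 289 = 205$)
$V{\left(J \right)} = 41 + \frac{J^{2}}{15}$ ($V{\left(J \right)} = - \frac{J \left(- \frac{J}{3}\right) - 205}{5} = - \frac{- \frac{J^{2}}{3} - 205}{5} = - \frac{-205 - \frac{J^{2}}{3}}{5} = 41 + \frac{J^{2}}{15}$)
$E + V{\left(-1408 \right)} = -1660922 + \left(41 + \frac{\left(-1408\right)^{2}}{15}\right) = -1660922 + \left(41 + \frac{1}{15} \cdot 1982464\right) = -1660922 + \left(41 + \frac{1982464}{15}\right) = -1660922 + \frac{1983079}{15} = - \frac{22930751}{15}$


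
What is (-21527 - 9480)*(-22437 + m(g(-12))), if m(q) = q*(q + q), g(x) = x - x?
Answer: 695704059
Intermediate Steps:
g(x) = 0
m(q) = 2*q² (m(q) = q*(2*q) = 2*q²)
(-21527 - 9480)*(-22437 + m(g(-12))) = (-21527 - 9480)*(-22437 + 2*0²) = -31007*(-22437 + 2*0) = -31007*(-22437 + 0) = -31007*(-22437) = 695704059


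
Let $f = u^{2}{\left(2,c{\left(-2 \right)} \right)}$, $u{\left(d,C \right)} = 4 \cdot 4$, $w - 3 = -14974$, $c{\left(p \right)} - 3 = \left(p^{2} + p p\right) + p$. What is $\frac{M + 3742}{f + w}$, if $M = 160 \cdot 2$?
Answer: $- \frac{1354}{4905} \approx -0.27604$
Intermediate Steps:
$c{\left(p \right)} = 3 + p + 2 p^{2}$ ($c{\left(p \right)} = 3 + \left(\left(p^{2} + p p\right) + p\right) = 3 + \left(\left(p^{2} + p^{2}\right) + p\right) = 3 + \left(2 p^{2} + p\right) = 3 + \left(p + 2 p^{2}\right) = 3 + p + 2 p^{2}$)
$w = -14971$ ($w = 3 - 14974 = -14971$)
$M = 320$
$u{\left(d,C \right)} = 16$
$f = 256$ ($f = 16^{2} = 256$)
$\frac{M + 3742}{f + w} = \frac{320 + 3742}{256 - 14971} = \frac{4062}{-14715} = 4062 \left(- \frac{1}{14715}\right) = - \frac{1354}{4905}$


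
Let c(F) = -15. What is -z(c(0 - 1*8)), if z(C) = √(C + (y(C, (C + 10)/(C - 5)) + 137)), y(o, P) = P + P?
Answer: -7*√10/2 ≈ -11.068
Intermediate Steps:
y(o, P) = 2*P
z(C) = √(137 + C + 2*(10 + C)/(-5 + C)) (z(C) = √(C + (2*((C + 10)/(C - 5)) + 137)) = √(C + (2*((10 + C)/(-5 + C)) + 137)) = √(C + (2*(10 + C)/(-5 + C) + 137)) = √(C + (137 + 2*(10 + C)/(-5 + C))) = √(137 + C + 2*(10 + C)/(-5 + C)))
-z(c(0 - 1*8)) = -√((-665 + (-15)² + 134*(-15))/(-5 - 15)) = -√((-665 + 225 - 2010)/(-20)) = -√(-1/20*(-2450)) = -√(245/2) = -7*√10/2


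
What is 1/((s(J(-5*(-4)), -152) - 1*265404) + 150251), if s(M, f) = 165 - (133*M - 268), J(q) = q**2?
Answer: -1/167920 ≈ -5.9552e-6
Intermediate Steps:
s(M, f) = 433 - 133*M (s(M, f) = 165 - (-268 + 133*M) = 165 + (268 - 133*M) = 433 - 133*M)
1/((s(J(-5*(-4)), -152) - 1*265404) + 150251) = 1/(((433 - 133*(-5*(-4))**2) - 1*265404) + 150251) = 1/(((433 - 133*20**2) - 265404) + 150251) = 1/(((433 - 133*400) - 265404) + 150251) = 1/(((433 - 53200) - 265404) + 150251) = 1/((-52767 - 265404) + 150251) = 1/(-318171 + 150251) = 1/(-167920) = -1/167920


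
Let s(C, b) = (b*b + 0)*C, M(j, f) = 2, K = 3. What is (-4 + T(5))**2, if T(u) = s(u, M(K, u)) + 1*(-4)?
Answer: 144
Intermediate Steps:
s(C, b) = C*b**2 (s(C, b) = (b**2 + 0)*C = b**2*C = C*b**2)
T(u) = -4 + 4*u (T(u) = u*2**2 + 1*(-4) = u*4 - 4 = 4*u - 4 = -4 + 4*u)
(-4 + T(5))**2 = (-4 + (-4 + 4*5))**2 = (-4 + (-4 + 20))**2 = (-4 + 16)**2 = 12**2 = 144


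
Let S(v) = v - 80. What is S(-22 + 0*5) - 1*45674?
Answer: -45776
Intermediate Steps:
S(v) = -80 + v
S(-22 + 0*5) - 1*45674 = (-80 + (-22 + 0*5)) - 1*45674 = (-80 + (-22 + 0)) - 45674 = (-80 - 22) - 45674 = -102 - 45674 = -45776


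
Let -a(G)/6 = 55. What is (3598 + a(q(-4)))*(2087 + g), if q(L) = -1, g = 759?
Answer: 9300728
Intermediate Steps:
a(G) = -330 (a(G) = -6*55 = -330)
(3598 + a(q(-4)))*(2087 + g) = (3598 - 330)*(2087 + 759) = 3268*2846 = 9300728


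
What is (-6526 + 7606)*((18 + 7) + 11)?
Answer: 38880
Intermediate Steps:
(-6526 + 7606)*((18 + 7) + 11) = 1080*(25 + 11) = 1080*36 = 38880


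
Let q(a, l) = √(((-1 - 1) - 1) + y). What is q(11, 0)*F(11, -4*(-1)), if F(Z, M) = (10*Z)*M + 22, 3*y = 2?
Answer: 154*I*√21 ≈ 705.72*I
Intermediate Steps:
y = ⅔ (y = (⅓)*2 = ⅔ ≈ 0.66667)
F(Z, M) = 22 + 10*M*Z (F(Z, M) = 10*M*Z + 22 = 22 + 10*M*Z)
q(a, l) = I*√21/3 (q(a, l) = √(((-1 - 1) - 1) + ⅔) = √((-2 - 1) + ⅔) = √(-3 + ⅔) = √(-7/3) = I*√21/3)
q(11, 0)*F(11, -4*(-1)) = (I*√21/3)*(22 + 10*(-4*(-1))*11) = (I*√21/3)*(22 + 10*4*11) = (I*√21/3)*(22 + 440) = (I*√21/3)*462 = 154*I*√21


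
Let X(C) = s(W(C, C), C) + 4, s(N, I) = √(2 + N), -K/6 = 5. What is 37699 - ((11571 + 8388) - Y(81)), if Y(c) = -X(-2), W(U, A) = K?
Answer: 17736 - 2*I*√7 ≈ 17736.0 - 5.2915*I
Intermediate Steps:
K = -30 (K = -6*5 = -30)
W(U, A) = -30
X(C) = 4 + 2*I*√7 (X(C) = √(2 - 30) + 4 = √(-28) + 4 = 2*I*√7 + 4 = 4 + 2*I*√7)
Y(c) = -4 - 2*I*√7 (Y(c) = -(4 + 2*I*√7) = -4 - 2*I*√7)
37699 - ((11571 + 8388) - Y(81)) = 37699 - ((11571 + 8388) - (-4 - 2*I*√7)) = 37699 - (19959 + (4 + 2*I*√7)) = 37699 - (19963 + 2*I*√7) = 37699 + (-19963 - 2*I*√7) = 17736 - 2*I*√7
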